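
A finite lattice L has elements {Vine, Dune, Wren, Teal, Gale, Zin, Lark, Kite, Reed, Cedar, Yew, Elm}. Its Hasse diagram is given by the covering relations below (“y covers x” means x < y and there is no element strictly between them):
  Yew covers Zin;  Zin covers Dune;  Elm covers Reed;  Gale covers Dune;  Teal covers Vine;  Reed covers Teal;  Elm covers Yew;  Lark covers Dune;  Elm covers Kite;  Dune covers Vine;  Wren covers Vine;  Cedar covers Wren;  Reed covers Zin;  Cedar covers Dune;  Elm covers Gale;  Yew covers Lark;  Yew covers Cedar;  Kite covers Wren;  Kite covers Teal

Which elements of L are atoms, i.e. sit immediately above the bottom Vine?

The atoms are exactly the elements that cover Vine: Dune, Teal, Wren.

Dune, Teal, Wren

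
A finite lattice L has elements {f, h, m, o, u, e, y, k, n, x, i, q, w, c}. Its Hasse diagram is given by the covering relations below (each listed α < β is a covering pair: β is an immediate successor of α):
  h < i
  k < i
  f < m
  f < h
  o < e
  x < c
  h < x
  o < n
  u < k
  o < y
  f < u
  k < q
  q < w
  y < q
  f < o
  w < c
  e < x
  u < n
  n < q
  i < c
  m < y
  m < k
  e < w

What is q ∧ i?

Common lower bounds of {q, i}: f, k, m, u.
The greatest among these is k.

k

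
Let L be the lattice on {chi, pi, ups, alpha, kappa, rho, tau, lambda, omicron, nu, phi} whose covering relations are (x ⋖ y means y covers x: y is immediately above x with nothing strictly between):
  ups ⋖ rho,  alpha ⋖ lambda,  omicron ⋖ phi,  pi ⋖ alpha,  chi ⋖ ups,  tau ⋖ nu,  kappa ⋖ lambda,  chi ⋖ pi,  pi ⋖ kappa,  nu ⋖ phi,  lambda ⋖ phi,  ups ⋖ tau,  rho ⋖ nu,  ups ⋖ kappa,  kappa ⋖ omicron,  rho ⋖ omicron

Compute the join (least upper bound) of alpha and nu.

phi

Common upper bounds of {alpha, nu}: phi.
The least among these is phi.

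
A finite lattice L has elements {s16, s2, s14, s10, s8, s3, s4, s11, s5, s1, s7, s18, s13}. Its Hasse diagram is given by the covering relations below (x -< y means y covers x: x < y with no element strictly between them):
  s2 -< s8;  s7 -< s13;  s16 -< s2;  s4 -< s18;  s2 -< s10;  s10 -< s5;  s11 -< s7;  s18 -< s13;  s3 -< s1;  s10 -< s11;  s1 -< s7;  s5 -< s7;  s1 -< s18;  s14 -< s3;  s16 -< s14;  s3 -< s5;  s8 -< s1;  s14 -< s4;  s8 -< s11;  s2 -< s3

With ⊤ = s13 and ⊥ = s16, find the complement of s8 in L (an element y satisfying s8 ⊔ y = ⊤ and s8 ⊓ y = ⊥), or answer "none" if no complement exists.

For every candidate y, either s8 ∨ y ≠ s13 or s8 ∧ y ≠ s16; no complement exists.

none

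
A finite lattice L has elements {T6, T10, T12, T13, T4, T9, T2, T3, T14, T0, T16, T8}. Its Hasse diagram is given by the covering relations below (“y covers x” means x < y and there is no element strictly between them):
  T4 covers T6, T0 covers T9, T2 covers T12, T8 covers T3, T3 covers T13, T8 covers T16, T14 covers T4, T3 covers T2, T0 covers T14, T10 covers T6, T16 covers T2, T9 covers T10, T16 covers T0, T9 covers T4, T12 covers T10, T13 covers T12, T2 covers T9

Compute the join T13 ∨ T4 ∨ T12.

Common upper bounds of {T13, T4, T12}: T3, T8.
The least among these is T3.

T3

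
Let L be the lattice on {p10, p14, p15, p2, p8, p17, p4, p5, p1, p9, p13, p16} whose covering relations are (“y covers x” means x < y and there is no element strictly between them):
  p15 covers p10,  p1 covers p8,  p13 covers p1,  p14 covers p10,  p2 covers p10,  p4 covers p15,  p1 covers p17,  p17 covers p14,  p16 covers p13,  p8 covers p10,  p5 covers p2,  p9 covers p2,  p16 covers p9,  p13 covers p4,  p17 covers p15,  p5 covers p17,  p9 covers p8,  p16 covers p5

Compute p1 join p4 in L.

p13

p1 ∨ p4 = p13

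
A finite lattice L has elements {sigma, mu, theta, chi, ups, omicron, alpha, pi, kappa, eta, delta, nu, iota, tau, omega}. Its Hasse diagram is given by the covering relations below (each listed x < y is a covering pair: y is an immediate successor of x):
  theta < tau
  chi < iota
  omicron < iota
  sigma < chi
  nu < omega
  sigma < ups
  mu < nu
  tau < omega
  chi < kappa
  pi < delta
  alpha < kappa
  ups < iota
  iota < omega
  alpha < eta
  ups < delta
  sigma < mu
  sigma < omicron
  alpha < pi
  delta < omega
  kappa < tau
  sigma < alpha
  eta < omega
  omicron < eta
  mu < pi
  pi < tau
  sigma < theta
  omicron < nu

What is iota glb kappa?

Common lower bounds of {iota, kappa}: chi, sigma.
The greatest among these is chi.

chi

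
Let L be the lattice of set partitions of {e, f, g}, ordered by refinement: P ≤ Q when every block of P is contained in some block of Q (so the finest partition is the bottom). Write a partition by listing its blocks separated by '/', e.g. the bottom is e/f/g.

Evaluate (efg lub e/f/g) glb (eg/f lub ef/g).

efg ∨ e/f/g = efg
eg/f ∨ ef/g = efg
efg ∧ efg = efg

efg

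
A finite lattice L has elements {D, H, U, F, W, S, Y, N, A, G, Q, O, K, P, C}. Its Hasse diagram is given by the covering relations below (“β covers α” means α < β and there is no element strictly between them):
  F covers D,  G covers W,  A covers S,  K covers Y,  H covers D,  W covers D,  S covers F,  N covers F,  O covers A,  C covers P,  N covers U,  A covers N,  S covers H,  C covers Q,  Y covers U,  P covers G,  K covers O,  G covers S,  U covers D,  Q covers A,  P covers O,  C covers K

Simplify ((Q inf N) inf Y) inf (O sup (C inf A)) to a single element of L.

U

Q ∧ N = N
N ∧ Y = U
C ∧ A = A
O ∨ A = O
U ∧ O = U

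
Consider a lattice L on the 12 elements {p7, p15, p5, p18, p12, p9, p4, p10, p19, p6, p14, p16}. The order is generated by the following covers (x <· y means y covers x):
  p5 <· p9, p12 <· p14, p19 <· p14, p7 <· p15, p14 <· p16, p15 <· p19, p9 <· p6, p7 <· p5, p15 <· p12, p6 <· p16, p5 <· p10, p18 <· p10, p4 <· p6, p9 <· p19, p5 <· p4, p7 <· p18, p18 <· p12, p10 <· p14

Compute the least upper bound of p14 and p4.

Common upper bounds of {p14, p4}: p16.
The least among these is p16.

p16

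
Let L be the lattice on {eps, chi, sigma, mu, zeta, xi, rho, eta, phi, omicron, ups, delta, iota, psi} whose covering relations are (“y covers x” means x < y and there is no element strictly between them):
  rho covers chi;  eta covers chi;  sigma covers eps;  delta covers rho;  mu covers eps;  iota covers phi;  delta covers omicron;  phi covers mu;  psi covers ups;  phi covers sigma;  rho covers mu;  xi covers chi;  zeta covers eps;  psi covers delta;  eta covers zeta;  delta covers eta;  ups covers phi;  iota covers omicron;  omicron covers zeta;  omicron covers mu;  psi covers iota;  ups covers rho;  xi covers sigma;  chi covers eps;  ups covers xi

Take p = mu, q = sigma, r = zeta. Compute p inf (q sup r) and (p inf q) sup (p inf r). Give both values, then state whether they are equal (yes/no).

mu; eps; no

q sup r = iota, so p inf (q sup r) = mu inf iota = mu.
p inf q = eps and p inf r = eps, so (p inf q) sup (p inf r) = eps sup eps = eps.
Equal: no.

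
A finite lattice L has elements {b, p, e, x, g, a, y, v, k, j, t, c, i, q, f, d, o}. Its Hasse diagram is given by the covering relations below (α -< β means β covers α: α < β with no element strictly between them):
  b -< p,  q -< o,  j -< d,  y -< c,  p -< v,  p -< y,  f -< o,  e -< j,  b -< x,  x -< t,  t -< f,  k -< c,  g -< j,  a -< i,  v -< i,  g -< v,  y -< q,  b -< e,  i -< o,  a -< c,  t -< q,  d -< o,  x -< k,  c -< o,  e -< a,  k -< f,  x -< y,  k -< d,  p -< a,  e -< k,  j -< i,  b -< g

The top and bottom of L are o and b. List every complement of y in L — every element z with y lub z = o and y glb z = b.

Need z with y ∨ z = o and y ∧ z = b.
Checking each element gives: g, j.

g, j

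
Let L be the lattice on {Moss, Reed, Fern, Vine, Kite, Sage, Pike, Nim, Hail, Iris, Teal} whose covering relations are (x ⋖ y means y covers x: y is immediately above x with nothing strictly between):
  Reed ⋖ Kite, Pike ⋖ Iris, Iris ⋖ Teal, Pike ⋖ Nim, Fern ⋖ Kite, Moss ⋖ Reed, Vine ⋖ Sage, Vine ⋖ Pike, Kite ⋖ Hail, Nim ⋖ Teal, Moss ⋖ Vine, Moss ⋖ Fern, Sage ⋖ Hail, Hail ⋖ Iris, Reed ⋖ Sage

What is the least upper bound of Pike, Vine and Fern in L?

Iris

Common upper bounds of {Pike, Vine, Fern}: Iris, Teal.
The least among these is Iris.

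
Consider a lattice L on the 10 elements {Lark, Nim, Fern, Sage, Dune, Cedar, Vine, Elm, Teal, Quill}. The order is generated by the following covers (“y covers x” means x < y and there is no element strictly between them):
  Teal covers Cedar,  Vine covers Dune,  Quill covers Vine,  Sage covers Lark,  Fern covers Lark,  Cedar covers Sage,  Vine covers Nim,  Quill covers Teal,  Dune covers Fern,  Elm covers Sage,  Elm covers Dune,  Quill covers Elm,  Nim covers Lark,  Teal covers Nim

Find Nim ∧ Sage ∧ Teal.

Lark

Common lower bounds of {Nim, Sage, Teal}: Lark.
The greatest among these is Lark.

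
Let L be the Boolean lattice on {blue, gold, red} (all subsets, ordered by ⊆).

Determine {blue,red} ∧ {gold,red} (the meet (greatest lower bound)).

{red}

Under ⊆, meet is intersection: {blue,red} ∩ {gold,red} = {red}.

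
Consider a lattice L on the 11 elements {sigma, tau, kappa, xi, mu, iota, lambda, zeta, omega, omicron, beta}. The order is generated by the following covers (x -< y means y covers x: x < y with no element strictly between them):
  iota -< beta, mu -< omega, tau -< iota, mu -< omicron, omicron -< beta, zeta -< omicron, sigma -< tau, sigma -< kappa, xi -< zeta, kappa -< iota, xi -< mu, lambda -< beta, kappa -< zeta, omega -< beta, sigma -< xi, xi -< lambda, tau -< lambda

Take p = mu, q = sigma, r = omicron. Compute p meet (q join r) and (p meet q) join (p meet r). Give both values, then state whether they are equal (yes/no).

mu; mu; yes

q join r = omicron, so p meet (q join r) = mu meet omicron = mu.
p meet q = sigma and p meet r = mu, so (p meet q) join (p meet r) = sigma join mu = mu.
Equal: yes.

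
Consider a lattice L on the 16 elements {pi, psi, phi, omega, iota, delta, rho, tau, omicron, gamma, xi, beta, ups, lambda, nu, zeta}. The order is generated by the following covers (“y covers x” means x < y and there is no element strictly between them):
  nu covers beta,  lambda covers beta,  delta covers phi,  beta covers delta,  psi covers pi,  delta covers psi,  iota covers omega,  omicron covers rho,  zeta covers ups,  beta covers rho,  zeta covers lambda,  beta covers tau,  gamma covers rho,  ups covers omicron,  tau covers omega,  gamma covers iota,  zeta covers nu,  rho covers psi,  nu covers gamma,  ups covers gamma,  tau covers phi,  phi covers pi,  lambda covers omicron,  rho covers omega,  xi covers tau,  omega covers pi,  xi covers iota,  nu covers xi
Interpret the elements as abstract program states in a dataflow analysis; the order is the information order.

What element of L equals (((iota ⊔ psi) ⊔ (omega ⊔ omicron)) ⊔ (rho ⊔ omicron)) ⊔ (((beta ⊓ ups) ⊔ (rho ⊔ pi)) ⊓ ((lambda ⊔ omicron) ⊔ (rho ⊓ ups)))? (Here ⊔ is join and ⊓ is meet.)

ups

iota ∨ psi = gamma
omega ∨ omicron = omicron
gamma ∨ omicron = ups
rho ∨ omicron = omicron
ups ∨ omicron = ups
beta ∧ ups = rho
rho ∨ pi = rho
rho ∨ rho = rho
lambda ∨ omicron = lambda
rho ∧ ups = rho
lambda ∨ rho = lambda
rho ∧ lambda = rho
ups ∨ rho = ups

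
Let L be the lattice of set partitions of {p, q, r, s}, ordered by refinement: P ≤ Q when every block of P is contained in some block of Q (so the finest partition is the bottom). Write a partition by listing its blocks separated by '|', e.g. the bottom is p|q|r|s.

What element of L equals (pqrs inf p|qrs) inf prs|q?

pqrs ∧ p|qrs = p|qrs
p|qrs ∧ prs|q = p|q|rs

p|q|rs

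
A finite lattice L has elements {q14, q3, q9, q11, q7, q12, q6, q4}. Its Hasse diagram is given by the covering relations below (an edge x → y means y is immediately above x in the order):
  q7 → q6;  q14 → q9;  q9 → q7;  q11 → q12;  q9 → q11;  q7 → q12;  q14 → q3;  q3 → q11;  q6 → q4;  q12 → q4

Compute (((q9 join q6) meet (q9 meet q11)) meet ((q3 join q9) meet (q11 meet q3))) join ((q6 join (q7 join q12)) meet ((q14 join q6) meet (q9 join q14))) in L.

q9 ∨ q6 = q6
q9 ∧ q11 = q9
q6 ∧ q9 = q9
q3 ∨ q9 = q11
q11 ∧ q3 = q3
q11 ∧ q3 = q3
q9 ∧ q3 = q14
q7 ∨ q12 = q12
q6 ∨ q12 = q4
q14 ∨ q6 = q6
q9 ∨ q14 = q9
q6 ∧ q9 = q9
q4 ∧ q9 = q9
q14 ∨ q9 = q9

q9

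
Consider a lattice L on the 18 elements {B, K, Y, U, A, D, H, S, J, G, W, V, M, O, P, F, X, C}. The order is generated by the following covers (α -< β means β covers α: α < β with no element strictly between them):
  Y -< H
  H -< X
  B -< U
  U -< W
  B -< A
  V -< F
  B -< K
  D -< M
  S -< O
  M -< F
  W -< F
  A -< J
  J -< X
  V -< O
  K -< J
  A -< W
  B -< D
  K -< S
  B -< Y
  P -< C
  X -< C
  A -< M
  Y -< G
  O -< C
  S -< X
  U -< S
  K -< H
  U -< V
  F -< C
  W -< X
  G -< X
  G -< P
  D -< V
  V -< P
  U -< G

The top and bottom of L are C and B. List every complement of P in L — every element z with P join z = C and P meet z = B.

A, J, K

Need z with P ∨ z = C and P ∧ z = B.
Checking each element gives: A, J, K.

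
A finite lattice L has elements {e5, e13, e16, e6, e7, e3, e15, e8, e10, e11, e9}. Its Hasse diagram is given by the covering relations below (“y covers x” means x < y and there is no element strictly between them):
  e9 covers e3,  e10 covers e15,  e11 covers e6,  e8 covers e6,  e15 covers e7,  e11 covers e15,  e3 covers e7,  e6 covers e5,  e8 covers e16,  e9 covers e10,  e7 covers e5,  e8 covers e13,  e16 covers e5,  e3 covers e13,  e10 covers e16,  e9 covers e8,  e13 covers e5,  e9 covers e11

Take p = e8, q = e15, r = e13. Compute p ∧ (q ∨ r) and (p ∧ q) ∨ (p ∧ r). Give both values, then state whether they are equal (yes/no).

e8; e13; no

q ∨ r = e9, so p ∧ (q ∨ r) = e8 ∧ e9 = e8.
p ∧ q = e5 and p ∧ r = e13, so (p ∧ q) ∨ (p ∧ r) = e5 ∨ e13 = e13.
Equal: no.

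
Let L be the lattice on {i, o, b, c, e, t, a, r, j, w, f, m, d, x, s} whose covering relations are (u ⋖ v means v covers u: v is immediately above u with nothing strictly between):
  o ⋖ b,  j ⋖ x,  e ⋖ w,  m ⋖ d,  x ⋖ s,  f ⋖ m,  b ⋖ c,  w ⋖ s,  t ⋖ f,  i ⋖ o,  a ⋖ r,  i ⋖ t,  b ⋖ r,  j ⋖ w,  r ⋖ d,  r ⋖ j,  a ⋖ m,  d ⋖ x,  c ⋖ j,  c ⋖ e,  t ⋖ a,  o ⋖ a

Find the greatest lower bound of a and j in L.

a

Common lower bounds of {a, j}: a, i, o, t.
The greatest among these is a.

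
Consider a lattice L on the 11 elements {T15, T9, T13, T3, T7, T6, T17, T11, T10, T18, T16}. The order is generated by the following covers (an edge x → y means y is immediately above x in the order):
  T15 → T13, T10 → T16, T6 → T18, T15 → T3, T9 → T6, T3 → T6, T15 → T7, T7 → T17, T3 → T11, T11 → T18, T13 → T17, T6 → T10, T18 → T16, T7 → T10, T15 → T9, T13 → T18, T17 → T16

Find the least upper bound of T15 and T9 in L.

T9

Common upper bounds of {T15, T9}: T10, T16, T18, T6, T9.
The least among these is T9.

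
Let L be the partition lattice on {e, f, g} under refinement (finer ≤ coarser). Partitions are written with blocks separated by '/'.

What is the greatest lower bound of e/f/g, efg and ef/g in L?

e/f/g

Common lower bounds of {e/f/g, efg, ef/g}: e/f/g.
The greatest among these is e/f/g.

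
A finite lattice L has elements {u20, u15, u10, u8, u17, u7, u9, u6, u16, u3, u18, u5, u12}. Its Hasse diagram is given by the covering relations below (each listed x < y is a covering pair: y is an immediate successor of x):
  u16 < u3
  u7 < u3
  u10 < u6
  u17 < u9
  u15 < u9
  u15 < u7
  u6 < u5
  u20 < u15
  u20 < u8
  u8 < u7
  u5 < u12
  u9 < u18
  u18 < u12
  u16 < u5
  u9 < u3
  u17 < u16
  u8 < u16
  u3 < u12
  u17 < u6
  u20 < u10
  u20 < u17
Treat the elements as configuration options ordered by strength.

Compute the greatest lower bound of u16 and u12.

Common lower bounds of {u16, u12}: u16, u17, u20, u8.
The greatest among these is u16.

u16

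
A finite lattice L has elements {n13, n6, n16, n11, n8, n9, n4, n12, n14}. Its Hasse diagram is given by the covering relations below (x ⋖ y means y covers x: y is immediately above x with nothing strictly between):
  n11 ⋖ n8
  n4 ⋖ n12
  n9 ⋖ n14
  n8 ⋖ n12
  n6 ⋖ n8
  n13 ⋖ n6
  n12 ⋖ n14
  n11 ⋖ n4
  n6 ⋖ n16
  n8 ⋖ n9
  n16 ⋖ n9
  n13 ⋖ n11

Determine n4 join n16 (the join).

Common upper bounds of {n4, n16}: n14.
The least among these is n14.

n14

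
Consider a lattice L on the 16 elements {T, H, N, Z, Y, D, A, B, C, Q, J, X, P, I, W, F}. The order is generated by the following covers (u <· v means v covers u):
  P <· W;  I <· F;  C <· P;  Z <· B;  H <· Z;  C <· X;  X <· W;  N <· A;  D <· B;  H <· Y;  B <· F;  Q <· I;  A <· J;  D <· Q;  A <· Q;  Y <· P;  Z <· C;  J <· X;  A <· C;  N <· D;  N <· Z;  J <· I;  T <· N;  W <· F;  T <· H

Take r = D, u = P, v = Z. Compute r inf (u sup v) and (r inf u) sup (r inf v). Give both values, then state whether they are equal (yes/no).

u sup v = P, so r inf (u sup v) = D inf P = N.
r inf u = N and r inf v = N, so (r inf u) sup (r inf v) = N sup N = N.
Equal: yes.

N; N; yes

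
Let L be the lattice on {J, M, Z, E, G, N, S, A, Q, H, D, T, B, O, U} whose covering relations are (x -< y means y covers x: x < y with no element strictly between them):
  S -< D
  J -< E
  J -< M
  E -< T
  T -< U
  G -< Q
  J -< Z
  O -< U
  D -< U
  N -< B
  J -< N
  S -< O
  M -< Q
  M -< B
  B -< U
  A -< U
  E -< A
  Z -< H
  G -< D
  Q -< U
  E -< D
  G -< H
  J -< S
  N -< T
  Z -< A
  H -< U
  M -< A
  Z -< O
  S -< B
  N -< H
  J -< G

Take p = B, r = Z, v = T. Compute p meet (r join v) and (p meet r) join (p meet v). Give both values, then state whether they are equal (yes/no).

r join v = U, so p meet (r join v) = B meet U = B.
p meet r = J and p meet v = N, so (p meet r) join (p meet v) = J join N = N.
Equal: no.

B; N; no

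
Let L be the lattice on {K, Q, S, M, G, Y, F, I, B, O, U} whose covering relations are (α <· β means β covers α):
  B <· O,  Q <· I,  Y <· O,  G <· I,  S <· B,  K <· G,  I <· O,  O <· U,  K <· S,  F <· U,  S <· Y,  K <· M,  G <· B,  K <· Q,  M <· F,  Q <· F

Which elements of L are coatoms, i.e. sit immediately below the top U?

F, O

The coatoms are exactly the elements covered by U: F, O.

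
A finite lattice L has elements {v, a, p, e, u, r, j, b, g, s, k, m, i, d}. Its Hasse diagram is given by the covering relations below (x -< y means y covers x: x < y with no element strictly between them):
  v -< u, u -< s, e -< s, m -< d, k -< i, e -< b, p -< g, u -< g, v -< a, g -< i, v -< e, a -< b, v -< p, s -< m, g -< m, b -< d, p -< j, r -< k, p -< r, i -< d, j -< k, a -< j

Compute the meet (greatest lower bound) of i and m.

Common lower bounds of {i, m}: g, p, u, v.
The greatest among these is g.

g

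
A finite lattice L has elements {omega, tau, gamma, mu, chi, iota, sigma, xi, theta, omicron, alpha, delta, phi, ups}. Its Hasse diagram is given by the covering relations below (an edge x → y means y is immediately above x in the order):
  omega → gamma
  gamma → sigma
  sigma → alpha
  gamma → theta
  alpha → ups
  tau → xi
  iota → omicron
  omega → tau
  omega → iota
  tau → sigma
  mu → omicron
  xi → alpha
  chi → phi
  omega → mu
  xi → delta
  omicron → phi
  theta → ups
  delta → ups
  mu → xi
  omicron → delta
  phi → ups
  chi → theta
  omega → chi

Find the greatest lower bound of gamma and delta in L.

Common lower bounds of {gamma, delta}: omega.
The greatest among these is omega.

omega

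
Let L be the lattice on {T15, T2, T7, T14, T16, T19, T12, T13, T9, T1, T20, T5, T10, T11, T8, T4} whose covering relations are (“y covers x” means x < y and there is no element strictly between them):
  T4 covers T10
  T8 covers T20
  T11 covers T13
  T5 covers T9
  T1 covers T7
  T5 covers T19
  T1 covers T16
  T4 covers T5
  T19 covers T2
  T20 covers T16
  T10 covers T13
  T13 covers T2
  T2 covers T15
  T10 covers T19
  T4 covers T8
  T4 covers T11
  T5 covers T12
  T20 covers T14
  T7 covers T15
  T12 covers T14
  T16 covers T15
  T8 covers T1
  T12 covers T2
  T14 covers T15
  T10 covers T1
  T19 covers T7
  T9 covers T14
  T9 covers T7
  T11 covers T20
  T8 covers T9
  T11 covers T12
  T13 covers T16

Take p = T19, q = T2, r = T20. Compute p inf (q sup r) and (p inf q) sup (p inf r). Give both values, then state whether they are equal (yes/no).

q sup r = T11, so p inf (q sup r) = T19 inf T11 = T2.
p inf q = T2 and p inf r = T15, so (p inf q) sup (p inf r) = T2 sup T15 = T2.
Equal: yes.

T2; T2; yes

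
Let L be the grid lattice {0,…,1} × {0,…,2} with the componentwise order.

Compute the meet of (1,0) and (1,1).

(1,0)

Common lower bounds of {(1,0), (1,1)}: (0,0), (1,0).
The greatest among these is (1,0).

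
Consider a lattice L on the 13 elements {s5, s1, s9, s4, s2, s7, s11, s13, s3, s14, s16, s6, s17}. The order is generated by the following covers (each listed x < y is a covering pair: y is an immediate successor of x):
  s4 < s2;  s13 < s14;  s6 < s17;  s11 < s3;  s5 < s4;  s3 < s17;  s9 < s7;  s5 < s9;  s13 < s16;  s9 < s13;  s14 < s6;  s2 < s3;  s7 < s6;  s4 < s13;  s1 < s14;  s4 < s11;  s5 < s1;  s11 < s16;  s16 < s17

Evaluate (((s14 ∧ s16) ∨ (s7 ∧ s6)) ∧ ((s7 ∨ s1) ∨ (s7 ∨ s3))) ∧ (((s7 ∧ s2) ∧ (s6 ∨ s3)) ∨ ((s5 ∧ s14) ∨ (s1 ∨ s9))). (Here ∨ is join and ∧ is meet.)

s14 ∧ s16 = s13
s7 ∧ s6 = s7
s13 ∨ s7 = s6
s7 ∨ s1 = s6
s7 ∨ s3 = s17
s6 ∨ s17 = s17
s6 ∧ s17 = s6
s7 ∧ s2 = s5
s6 ∨ s3 = s17
s5 ∧ s17 = s5
s5 ∧ s14 = s5
s1 ∨ s9 = s14
s5 ∨ s14 = s14
s5 ∨ s14 = s14
s6 ∧ s14 = s14

s14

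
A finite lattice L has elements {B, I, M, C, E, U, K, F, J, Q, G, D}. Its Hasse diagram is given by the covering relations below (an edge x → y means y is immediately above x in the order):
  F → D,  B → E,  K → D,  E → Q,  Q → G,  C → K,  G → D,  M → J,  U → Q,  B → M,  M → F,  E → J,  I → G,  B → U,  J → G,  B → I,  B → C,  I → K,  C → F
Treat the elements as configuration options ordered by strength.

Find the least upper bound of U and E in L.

Common upper bounds of {U, E}: D, G, Q.
The least among these is Q.

Q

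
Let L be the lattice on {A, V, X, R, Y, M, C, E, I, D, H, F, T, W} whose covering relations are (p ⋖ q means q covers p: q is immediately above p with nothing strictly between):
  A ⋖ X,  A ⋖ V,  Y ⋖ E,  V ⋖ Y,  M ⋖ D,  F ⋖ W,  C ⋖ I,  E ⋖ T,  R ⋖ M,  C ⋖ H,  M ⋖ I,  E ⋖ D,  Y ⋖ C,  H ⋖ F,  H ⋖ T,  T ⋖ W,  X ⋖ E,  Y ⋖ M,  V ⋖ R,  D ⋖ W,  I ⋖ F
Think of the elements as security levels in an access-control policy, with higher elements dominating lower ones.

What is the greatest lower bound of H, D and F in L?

Y

Common lower bounds of {H, D, F}: A, V, Y.
The greatest among these is Y.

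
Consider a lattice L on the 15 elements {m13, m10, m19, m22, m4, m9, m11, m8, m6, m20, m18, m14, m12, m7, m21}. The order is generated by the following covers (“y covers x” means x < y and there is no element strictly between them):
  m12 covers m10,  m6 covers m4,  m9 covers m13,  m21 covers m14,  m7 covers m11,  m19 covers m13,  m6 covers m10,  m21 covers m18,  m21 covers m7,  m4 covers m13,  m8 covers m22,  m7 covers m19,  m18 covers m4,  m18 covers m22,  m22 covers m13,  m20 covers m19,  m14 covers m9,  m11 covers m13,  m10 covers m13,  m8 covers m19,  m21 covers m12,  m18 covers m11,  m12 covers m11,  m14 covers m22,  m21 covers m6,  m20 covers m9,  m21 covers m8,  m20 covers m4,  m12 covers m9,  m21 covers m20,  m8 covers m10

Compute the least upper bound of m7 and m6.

Common upper bounds of {m7, m6}: m21.
The least among these is m21.

m21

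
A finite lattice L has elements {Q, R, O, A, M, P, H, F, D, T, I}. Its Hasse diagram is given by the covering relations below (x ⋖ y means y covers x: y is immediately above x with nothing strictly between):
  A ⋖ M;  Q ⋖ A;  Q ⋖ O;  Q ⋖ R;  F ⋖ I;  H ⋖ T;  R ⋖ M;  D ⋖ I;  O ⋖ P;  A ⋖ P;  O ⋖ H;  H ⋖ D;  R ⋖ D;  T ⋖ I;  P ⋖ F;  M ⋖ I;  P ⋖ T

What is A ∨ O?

Common upper bounds of {A, O}: F, I, P, T.
The least among these is P.

P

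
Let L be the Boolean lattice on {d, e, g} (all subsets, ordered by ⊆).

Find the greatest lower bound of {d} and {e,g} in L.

{}

Under ⊆, meet is intersection: {d} ∩ {e,g} = {}.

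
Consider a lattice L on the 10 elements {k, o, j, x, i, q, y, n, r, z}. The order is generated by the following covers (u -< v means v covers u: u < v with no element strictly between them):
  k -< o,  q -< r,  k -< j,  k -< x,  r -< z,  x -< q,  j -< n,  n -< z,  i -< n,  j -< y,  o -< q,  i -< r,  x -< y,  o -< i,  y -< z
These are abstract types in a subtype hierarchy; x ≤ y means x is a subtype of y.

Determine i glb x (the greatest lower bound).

Common lower bounds of {i, x}: k.
The greatest among these is k.

k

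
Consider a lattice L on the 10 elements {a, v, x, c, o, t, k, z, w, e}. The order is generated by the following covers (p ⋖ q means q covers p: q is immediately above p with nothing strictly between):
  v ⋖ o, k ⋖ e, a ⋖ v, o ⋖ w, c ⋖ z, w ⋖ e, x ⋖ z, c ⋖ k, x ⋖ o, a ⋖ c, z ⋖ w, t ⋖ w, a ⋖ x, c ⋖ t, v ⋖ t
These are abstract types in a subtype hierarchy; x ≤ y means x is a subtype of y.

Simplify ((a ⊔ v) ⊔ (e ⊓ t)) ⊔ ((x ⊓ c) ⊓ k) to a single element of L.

t

a ∨ v = v
e ∧ t = t
v ∨ t = t
x ∧ c = a
a ∧ k = a
t ∨ a = t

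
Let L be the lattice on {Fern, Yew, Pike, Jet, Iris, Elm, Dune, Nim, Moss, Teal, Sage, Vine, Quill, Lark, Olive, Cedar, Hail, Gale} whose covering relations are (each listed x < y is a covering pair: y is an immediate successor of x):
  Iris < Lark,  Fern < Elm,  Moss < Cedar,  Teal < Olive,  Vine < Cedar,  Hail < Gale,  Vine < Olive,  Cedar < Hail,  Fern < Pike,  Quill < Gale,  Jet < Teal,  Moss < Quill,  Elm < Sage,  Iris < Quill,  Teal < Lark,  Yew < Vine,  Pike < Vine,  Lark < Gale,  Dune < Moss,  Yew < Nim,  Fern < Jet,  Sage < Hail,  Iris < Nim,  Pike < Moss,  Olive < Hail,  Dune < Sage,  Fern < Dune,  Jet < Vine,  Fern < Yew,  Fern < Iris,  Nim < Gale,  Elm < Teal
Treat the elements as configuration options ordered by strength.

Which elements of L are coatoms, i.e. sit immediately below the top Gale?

The coatoms are exactly the elements covered by Gale: Hail, Lark, Nim, Quill.

Hail, Lark, Nim, Quill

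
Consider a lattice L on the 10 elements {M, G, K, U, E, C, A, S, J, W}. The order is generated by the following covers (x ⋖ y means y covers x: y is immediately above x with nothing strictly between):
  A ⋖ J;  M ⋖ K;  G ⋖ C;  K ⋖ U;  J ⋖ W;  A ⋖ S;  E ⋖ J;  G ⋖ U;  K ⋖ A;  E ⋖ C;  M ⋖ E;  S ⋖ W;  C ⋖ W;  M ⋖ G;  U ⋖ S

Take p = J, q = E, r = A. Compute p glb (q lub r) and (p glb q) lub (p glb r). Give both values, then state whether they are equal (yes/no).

q lub r = J, so p glb (q lub r) = J glb J = J.
p glb q = E and p glb r = A, so (p glb q) lub (p glb r) = E lub A = J.
Equal: yes.

J; J; yes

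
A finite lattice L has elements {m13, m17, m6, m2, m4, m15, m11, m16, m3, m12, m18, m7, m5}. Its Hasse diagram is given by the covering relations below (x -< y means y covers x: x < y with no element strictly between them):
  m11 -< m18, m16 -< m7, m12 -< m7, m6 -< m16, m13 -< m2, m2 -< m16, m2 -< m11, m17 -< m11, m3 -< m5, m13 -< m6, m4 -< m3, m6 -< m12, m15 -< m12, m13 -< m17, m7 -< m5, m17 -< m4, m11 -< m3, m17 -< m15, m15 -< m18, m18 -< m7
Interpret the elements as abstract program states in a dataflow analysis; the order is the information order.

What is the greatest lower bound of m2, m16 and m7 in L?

m2

Common lower bounds of {m2, m16, m7}: m13, m2.
The greatest among these is m2.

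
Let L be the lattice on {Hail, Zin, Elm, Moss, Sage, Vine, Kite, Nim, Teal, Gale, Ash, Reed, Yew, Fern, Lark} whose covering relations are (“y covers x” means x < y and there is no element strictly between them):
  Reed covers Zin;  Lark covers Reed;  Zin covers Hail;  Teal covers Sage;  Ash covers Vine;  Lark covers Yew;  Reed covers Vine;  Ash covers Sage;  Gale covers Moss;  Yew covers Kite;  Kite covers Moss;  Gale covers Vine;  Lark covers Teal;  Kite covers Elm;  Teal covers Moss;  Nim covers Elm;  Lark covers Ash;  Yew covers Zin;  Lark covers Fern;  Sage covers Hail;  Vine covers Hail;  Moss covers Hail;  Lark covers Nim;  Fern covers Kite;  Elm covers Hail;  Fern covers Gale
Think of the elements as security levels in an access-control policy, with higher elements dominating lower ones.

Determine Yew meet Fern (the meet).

Kite

Common lower bounds of {Yew, Fern}: Elm, Hail, Kite, Moss.
The greatest among these is Kite.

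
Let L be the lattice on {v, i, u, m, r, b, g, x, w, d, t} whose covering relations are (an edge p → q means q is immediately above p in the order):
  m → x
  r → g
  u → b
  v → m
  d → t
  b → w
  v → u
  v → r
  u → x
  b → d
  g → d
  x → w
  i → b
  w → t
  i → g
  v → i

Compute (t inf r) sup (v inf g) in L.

t ∧ r = r
v ∧ g = v
r ∨ v = r

r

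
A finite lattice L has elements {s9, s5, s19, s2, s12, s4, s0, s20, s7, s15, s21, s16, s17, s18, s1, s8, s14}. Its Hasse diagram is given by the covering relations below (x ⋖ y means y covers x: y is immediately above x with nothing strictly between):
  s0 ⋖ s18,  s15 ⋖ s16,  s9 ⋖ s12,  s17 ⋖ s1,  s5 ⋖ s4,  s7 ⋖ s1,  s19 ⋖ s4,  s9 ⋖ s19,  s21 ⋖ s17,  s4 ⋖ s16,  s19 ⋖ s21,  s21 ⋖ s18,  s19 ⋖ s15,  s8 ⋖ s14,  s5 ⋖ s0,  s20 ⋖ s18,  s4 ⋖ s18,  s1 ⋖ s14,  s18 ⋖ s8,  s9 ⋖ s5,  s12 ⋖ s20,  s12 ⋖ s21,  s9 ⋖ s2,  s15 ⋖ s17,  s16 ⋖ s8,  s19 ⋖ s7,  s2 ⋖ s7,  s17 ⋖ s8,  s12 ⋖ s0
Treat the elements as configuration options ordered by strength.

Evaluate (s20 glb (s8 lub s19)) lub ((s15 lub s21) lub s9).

s8

s8 ∨ s19 = s8
s20 ∧ s8 = s20
s15 ∨ s21 = s17
s17 ∨ s9 = s17
s20 ∨ s17 = s8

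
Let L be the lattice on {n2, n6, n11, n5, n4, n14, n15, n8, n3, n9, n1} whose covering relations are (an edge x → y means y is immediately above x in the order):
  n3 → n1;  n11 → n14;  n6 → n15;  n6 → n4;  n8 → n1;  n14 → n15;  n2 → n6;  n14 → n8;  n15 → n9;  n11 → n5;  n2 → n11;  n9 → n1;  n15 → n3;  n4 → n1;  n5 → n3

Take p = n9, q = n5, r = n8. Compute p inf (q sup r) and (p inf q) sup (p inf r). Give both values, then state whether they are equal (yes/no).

n9; n14; no

q sup r = n1, so p inf (q sup r) = n9 inf n1 = n9.
p inf q = n11 and p inf r = n14, so (p inf q) sup (p inf r) = n11 sup n14 = n14.
Equal: no.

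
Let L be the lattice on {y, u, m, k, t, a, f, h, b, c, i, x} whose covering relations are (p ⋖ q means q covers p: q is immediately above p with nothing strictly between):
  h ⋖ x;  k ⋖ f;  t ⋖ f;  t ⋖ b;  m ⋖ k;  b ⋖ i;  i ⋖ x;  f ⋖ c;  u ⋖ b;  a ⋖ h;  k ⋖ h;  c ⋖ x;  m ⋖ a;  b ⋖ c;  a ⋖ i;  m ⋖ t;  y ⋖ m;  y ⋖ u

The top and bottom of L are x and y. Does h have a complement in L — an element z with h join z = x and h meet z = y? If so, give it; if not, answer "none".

u

Need z with h ∨ z = x and h ∧ z = y.
Checking each element gives: u.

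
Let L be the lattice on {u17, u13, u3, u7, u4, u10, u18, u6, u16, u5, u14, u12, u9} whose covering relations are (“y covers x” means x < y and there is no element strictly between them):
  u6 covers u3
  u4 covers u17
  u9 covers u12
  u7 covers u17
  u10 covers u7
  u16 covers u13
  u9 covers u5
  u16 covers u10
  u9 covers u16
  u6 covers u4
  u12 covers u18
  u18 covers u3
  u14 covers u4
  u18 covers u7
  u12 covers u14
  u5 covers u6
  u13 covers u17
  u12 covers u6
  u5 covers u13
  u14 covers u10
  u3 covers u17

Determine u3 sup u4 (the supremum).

u6

Common upper bounds of {u3, u4}: u12, u5, u6, u9.
The least among these is u6.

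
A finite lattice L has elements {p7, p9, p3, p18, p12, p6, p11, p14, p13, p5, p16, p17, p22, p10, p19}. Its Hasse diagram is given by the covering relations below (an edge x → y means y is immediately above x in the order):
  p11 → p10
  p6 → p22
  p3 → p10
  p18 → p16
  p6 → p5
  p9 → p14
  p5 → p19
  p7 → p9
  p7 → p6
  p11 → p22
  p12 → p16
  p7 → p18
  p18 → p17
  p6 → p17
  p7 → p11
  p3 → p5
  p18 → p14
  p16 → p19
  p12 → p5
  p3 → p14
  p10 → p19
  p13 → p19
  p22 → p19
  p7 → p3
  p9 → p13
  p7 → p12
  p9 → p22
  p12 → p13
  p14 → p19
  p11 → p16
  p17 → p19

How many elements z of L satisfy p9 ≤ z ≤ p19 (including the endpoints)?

5

The interval [p9, p19] = {p13, p14, p19, p22, p9}, which has 5 elements.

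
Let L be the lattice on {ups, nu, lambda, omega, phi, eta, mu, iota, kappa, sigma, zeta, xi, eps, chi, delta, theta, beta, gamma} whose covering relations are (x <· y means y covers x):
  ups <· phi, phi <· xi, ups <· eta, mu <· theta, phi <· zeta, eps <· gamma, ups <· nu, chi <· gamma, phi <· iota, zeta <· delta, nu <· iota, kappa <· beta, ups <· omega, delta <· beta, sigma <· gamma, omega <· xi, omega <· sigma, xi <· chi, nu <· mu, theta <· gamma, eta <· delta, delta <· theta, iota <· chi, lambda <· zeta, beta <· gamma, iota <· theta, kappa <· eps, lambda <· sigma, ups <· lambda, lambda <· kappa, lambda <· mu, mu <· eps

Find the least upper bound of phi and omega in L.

xi

Common upper bounds of {phi, omega}: chi, gamma, xi.
The least among these is xi.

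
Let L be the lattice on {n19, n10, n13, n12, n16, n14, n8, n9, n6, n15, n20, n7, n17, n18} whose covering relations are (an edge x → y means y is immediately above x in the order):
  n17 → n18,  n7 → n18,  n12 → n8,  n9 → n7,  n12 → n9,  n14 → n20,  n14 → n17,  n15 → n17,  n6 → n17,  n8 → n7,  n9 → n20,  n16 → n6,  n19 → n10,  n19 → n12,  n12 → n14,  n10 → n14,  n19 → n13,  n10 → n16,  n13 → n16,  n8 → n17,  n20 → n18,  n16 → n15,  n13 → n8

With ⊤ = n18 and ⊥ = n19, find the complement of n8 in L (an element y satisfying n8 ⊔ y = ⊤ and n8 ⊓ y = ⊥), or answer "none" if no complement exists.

For every candidate y, either n8 ∨ y ≠ n18 or n8 ∧ y ≠ n19; no complement exists.

none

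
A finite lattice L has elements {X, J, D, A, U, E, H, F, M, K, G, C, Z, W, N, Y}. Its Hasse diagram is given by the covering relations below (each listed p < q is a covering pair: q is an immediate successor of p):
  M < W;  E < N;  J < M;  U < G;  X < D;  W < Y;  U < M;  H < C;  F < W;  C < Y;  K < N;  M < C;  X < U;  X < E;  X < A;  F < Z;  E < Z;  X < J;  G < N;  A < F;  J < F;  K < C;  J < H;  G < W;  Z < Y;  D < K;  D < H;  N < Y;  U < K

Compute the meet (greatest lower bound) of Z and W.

F

Common lower bounds of {Z, W}: A, F, J, X.
The greatest among these is F.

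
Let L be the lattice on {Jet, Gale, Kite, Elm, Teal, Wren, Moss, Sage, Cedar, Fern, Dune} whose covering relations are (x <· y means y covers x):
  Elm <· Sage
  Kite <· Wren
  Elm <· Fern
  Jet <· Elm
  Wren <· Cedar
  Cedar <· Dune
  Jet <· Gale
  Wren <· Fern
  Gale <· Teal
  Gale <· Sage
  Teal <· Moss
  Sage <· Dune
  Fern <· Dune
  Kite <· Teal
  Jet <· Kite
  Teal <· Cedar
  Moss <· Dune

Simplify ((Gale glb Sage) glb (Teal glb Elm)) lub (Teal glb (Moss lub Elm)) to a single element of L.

Teal

Gale ∧ Sage = Gale
Teal ∧ Elm = Jet
Gale ∧ Jet = Jet
Moss ∨ Elm = Dune
Teal ∧ Dune = Teal
Jet ∨ Teal = Teal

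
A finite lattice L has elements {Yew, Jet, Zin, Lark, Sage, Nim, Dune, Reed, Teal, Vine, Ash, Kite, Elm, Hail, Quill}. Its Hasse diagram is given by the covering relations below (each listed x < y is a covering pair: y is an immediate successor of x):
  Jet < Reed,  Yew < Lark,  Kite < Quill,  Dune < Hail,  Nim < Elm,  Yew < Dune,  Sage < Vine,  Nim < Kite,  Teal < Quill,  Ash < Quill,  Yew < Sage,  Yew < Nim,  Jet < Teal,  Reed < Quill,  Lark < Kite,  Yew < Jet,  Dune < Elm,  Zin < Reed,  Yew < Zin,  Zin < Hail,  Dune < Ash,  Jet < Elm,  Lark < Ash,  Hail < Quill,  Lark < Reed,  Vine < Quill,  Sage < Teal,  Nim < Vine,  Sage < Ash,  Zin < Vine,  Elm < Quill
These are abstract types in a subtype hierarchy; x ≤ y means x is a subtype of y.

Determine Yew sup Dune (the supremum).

Common upper bounds of {Yew, Dune}: Ash, Dune, Elm, Hail, Quill.
The least among these is Dune.

Dune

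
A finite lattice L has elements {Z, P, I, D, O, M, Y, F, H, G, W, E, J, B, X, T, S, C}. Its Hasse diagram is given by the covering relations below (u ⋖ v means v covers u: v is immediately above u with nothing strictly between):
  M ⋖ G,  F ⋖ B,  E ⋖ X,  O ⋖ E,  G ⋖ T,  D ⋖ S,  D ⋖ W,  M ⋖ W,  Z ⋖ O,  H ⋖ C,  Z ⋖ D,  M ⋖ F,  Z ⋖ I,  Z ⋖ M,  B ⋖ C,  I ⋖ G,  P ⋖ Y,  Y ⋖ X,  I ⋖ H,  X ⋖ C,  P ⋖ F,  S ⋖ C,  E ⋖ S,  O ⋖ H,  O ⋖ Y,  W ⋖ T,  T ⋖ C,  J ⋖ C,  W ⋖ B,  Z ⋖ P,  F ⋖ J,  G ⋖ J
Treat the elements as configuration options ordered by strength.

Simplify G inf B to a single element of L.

M

G ∧ B = M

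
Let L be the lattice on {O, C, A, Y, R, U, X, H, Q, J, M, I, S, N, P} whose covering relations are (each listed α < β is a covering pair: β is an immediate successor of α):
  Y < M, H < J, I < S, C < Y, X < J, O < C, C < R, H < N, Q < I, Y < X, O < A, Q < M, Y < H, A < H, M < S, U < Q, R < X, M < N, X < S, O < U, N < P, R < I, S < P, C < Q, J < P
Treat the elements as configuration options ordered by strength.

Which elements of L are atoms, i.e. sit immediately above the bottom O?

A, C, U

The atoms are exactly the elements that cover O: A, C, U.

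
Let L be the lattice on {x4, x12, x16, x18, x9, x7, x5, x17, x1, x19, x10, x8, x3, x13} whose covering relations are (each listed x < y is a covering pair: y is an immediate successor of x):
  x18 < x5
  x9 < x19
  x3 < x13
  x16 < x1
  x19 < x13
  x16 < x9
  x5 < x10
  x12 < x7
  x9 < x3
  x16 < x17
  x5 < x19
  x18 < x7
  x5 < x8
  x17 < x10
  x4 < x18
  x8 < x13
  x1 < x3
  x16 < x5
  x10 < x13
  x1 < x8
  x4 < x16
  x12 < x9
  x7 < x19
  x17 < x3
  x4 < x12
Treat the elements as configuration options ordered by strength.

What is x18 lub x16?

x5

Common upper bounds of {x18, x16}: x10, x13, x19, x5, x8.
The least among these is x5.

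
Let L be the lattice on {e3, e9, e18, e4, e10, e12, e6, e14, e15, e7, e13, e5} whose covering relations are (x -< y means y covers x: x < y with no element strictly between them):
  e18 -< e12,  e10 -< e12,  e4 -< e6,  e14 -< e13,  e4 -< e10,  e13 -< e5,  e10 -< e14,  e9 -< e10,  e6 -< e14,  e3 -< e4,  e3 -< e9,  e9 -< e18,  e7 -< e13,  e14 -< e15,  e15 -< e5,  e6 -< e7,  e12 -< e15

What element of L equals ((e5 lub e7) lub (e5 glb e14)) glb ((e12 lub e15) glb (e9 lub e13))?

e14

e5 ∨ e7 = e5
e5 ∧ e14 = e14
e5 ∨ e14 = e5
e12 ∨ e15 = e15
e9 ∨ e13 = e13
e15 ∧ e13 = e14
e5 ∧ e14 = e14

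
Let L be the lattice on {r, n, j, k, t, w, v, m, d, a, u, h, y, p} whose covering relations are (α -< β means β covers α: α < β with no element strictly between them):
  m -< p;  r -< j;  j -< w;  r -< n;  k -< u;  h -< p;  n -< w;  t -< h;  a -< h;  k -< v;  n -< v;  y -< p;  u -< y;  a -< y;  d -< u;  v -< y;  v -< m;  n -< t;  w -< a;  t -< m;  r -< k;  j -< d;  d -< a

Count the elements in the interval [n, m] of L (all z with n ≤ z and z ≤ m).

4

The interval [n, m] = {m, n, t, v}, which has 4 elements.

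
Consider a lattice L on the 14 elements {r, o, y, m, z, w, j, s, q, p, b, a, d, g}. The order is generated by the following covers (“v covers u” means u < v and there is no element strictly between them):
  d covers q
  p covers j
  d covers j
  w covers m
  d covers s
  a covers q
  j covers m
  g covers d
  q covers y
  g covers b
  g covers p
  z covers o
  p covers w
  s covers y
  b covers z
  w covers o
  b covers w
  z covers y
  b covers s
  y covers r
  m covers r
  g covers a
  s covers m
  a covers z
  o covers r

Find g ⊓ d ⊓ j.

j

Common lower bounds of {g, d, j}: j, m, r.
The greatest among these is j.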